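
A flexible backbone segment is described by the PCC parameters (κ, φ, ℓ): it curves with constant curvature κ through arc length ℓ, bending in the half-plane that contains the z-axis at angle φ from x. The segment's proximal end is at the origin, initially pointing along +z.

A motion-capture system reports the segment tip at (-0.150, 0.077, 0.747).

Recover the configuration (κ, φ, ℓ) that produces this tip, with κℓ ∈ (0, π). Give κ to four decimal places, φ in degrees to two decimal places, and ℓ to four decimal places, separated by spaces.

ρ = √(x²+y²) = √(-0.150² + 0.077²) = 0.16861
φ = atan2(y, x) mod 360° = atan2(0.077, -0.150) = 152.8271°
|p|² = ρ² + z² = 0.16861² + 0.747² = 0.58644
κ = 2ρ / |p|² = 2×0.16861 / 0.58644 = 0.57503
θ = 2·atan2(ρ, z) = 2·atan2(0.16861, 0.747) = 0.44399 rad
ℓ = θ/κ = 0.44399/0.57503 = 0.77212

0.5750 152.83 0.7721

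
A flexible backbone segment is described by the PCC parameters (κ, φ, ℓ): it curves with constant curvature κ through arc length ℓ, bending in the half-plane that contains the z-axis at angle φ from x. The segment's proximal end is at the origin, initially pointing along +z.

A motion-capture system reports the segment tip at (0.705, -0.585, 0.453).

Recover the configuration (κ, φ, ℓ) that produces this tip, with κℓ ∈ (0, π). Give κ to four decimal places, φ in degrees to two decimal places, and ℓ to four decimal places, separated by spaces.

1.7542 320.31 1.2673

ρ = √(x²+y²) = √(0.705² + -0.585²) = 0.91611
φ = atan2(y, x) mod 360° = atan2(-0.585, 0.705) = 320.3145°
|p|² = ρ² + z² = 0.91611² + 0.453² = 1.04446
κ = 2ρ / |p|² = 2×0.91611 / 1.04446 = 1.75422
θ = 2·atan2(ρ, z) = 2·atan2(0.91611, 0.453) = 2.22314 rad
ℓ = θ/κ = 2.22314/1.75422 = 1.26731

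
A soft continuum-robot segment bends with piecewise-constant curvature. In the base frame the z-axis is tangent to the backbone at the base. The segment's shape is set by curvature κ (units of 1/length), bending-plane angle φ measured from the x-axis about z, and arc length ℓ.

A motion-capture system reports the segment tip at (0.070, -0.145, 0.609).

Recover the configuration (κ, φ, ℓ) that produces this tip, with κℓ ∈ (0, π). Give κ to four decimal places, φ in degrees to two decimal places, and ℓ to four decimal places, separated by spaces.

0.8115 295.77 0.6370

ρ = √(x²+y²) = √(0.070² + -0.145²) = 0.16101
φ = atan2(y, x) mod 360° = atan2(-0.145, 0.070) = 295.7693°
|p|² = ρ² + z² = 0.16101² + 0.609² = 0.39681
κ = 2ρ / |p|² = 2×0.16101 / 0.39681 = 0.81154
θ = 2·atan2(ρ, z) = 2·atan2(0.16101, 0.609) = 0.51695 rad
ℓ = θ/κ = 0.51695/0.81154 = 0.63699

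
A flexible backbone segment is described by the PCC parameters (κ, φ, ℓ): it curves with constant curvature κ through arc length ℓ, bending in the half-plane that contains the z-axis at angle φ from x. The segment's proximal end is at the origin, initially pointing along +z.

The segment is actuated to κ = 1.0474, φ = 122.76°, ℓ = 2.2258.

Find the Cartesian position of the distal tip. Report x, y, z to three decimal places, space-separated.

-0.873 1.356 0.692

θ = κ·ℓ = 1.0474 × 2.2258 = 2.33130 rad
ρ = (1 − cos θ)/κ = (1 − -0.68929)/1.0474 = 1.61284
z = sin θ / κ = 0.72449/1.0474 = 0.69170
x = ρ cos φ = 1.61284 × cos(122.76°) = -0.87274
y = ρ sin φ = 1.61284 × sin(122.76°) = 1.35631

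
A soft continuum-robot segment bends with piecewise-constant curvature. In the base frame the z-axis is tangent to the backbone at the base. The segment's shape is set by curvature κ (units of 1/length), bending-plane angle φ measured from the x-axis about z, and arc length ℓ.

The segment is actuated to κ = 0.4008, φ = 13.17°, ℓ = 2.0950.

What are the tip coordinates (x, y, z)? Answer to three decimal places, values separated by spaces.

0.807 0.189 1.857

θ = κ·ℓ = 0.4008 × 2.0950 = 0.83968 rad
ρ = (1 − cos θ)/κ = (1 − 0.66770)/0.4008 = 0.82908
z = sin θ / κ = 0.74443/0.4008 = 1.85735
x = ρ cos φ = 0.82908 × cos(13.17°) = 0.80728
y = ρ sin φ = 0.82908 × sin(13.17°) = 0.18890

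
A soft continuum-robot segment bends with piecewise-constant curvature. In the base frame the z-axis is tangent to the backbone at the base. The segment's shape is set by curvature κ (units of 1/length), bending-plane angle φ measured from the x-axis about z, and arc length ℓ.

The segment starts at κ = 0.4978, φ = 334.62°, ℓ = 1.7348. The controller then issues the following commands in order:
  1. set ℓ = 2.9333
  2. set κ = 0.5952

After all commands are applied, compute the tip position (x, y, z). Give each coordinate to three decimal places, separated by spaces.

1.782 -0.846 1.654

initial: κ=0.4978, φ=334.62°, ℓ=1.7348
cmd 1: set ℓ=2.9333 → (κ,φ,ℓ)=(0.4978,334.62°,2.9333) → tip=(1.6146,-0.7660,1.9966)
cmd 2: set κ=0.5952 → (κ,φ,ℓ)=(0.5952,334.62°,2.9333) → tip=(1.7824,-0.8456,1.6544)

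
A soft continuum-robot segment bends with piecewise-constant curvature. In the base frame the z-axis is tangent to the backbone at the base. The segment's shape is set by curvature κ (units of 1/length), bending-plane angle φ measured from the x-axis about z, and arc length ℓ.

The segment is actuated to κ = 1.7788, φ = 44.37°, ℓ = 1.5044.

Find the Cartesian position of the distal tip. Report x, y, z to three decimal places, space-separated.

0.761 0.744 0.252

θ = κ·ℓ = 1.7788 × 1.5044 = 2.67603 rad
ρ = (1 − cos θ)/κ = (1 − -0.89357)/1.7788 = 1.06452
z = sin θ / κ = 0.44893/1.7788 = 0.25238
x = ρ cos φ = 1.06452 × cos(44.37°) = 0.76096
y = ρ sin φ = 1.06452 × sin(44.37°) = 0.74441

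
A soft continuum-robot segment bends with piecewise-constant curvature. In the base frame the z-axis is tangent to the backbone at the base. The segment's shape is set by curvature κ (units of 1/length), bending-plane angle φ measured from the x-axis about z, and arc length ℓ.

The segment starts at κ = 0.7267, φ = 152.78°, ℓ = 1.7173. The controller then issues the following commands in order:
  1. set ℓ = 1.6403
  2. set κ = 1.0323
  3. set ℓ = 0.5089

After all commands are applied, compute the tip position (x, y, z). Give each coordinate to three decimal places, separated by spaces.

initial: κ=0.7267, φ=152.78°, ℓ=1.7173
cmd 1: set ℓ=1.6403 → (κ,φ,ℓ)=(0.7267,152.78°,1.6403) → tip=(-0.7712,0.3967,1.2785)
cmd 2: set κ=1.0323 → (κ,φ,ℓ)=(1.0323,152.78°,1.6403) → tip=(-0.9667,0.4972,0.9615)
cmd 3: set ℓ=0.5089 → (κ,φ,ℓ)=(1.0323,152.78°,0.5089) → tip=(-0.1162,0.0597,0.4858)

-0.116 0.060 0.486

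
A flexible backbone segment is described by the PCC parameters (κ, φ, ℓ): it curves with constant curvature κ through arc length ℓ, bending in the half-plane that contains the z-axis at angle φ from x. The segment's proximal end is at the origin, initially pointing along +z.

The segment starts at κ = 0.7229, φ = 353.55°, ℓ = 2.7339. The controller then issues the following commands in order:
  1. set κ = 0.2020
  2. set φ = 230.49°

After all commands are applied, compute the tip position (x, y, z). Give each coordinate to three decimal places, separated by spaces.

initial: κ=0.7229, φ=353.55°, ℓ=2.7339
cmd 1: set κ=0.2020 → (κ,φ,ℓ)=(0.2020,353.55°,2.7339) → tip=(0.7312,-0.0827,2.5970)
cmd 2: set φ=230.49° → (κ,φ,ℓ)=(0.2020,230.49°,2.7339) → tip=(-0.4682,-0.5678,2.5970)

-0.468 -0.568 2.597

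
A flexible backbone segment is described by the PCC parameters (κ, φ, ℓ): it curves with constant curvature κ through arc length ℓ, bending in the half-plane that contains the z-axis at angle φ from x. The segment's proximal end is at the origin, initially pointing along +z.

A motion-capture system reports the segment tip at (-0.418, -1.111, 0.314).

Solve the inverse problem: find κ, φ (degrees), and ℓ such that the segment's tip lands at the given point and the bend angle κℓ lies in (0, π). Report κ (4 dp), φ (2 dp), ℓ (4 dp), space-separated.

ρ = √(x²+y²) = √(-0.418² + -1.111²) = 1.18703
φ = atan2(y, x) mod 360° = atan2(-1.111, -0.418) = 249.3818°
|p|² = ρ² + z² = 1.18703² + 0.314² = 1.50764
κ = 2ρ / |p|² = 2×1.18703 / 1.50764 = 1.57469
θ = 2·atan2(ρ, z) = 2·atan2(1.18703, 0.314) = 2.62439 rad
ℓ = θ/κ = 2.62439/1.57469 = 1.66661

1.5747 249.38 1.6666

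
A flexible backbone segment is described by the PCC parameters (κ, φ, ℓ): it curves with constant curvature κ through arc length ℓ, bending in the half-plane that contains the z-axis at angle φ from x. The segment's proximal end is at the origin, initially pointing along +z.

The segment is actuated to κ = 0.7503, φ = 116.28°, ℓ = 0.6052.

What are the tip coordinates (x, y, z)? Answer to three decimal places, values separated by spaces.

θ = κ·ℓ = 0.7503 × 0.6052 = 0.45408 rad
ρ = (1 − cos θ)/κ = (1 − 0.89866)/0.7503 = 0.13506
z = sin θ / κ = 0.43864/0.7503 = 0.58462
x = ρ cos φ = 0.13506 × cos(116.28°) = -0.05980
y = ρ sin φ = 0.13506 × sin(116.28°) = 0.12110

-0.060 0.121 0.585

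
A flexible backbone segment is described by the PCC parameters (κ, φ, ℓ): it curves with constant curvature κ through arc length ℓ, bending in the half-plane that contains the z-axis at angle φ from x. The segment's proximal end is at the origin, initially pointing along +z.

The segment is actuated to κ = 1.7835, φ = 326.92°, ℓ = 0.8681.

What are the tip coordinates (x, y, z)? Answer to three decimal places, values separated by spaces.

θ = κ·ℓ = 1.7835 × 0.8681 = 1.54826 rad
ρ = (1 − cos θ)/κ = (1 − 0.02254)/1.7835 = 0.54806
z = sin θ / κ = 0.99975/1.7835 = 0.56055
x = ρ cos φ = 0.54806 × cos(326.92°) = 0.45922
y = ρ sin φ = 0.54806 × sin(326.92°) = -0.29914

0.459 -0.299 0.561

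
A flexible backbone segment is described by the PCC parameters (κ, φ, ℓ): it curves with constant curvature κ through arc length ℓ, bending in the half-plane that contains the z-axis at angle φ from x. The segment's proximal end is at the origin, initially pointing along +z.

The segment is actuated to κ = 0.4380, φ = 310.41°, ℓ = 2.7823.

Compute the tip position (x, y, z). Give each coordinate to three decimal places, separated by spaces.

0.970 -1.139 2.143

θ = κ·ℓ = 0.4380 × 2.7823 = 1.21865 rad
ρ = (1 − cos θ)/κ = (1 − 0.34492)/0.4380 = 1.49563
z = sin θ / κ = 0.93863/0.4380 = 2.14300
x = ρ cos φ = 1.49563 × cos(310.41°) = 0.96954
y = ρ sin φ = 1.49563 × sin(310.41°) = -1.13881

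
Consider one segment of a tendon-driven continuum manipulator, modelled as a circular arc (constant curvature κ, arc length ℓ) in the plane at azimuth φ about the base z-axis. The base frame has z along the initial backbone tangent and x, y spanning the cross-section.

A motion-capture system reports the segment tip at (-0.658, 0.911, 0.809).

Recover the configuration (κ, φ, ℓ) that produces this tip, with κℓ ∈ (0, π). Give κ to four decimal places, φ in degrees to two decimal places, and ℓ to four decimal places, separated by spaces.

1.1722 125.84 1.6155

ρ = √(x²+y²) = √(-0.658² + 0.911²) = 1.12378
φ = atan2(y, x) mod 360° = atan2(0.911, -0.658) = 125.8399°
|p|² = ρ² + z² = 1.12378² + 0.809² = 1.91737
κ = 2ρ / |p|² = 2×1.12378 / 1.91737 = 1.17221
θ = 2·atan2(ρ, z) = 2·atan2(1.12378, 0.809) = 1.89369 rad
ℓ = θ/κ = 1.89369/1.17221 = 1.61548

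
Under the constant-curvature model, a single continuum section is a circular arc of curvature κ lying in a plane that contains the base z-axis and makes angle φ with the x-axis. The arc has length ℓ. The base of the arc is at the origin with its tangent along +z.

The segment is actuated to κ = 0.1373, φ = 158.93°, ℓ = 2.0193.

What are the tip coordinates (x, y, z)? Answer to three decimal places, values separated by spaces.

θ = κ·ℓ = 0.1373 × 2.0193 = 0.27725 rad
ρ = (1 − cos θ)/κ = (1 − 0.96181)/0.1373 = 0.27814
z = sin θ / κ = 0.27371/0.1373 = 1.99353
x = ρ cos φ = 0.27814 × cos(158.93°) = -0.25954
y = ρ sin φ = 0.27814 × sin(158.93°) = 0.09999

-0.260 0.100 1.994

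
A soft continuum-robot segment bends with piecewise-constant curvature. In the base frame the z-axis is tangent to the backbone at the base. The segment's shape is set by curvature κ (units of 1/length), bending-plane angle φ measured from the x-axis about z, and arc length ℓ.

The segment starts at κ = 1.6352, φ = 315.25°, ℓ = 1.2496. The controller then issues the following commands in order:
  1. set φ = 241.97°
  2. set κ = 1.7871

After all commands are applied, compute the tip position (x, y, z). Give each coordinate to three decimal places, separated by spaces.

initial: κ=1.6352, φ=315.25°, ℓ=1.2496
cmd 1: set φ=241.97° → (κ,φ,ℓ)=(1.6352,241.97°,1.2496) → tip=(-0.4182,-0.7855,0.5445)
cmd 2: set κ=1.7871 → (κ,φ,ℓ)=(1.7871,241.97°,1.2496) → tip=(-0.4247,-0.7977,0.4412)

-0.425 -0.798 0.441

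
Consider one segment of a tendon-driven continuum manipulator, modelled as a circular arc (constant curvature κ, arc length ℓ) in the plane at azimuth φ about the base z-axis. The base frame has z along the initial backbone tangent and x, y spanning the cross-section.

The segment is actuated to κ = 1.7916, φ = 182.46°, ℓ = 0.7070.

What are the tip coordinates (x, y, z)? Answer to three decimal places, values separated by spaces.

-0.391 -0.017 0.533

θ = κ·ℓ = 1.7916 × 0.7070 = 1.26666 rad
ρ = (1 − cos θ)/κ = (1 − 0.29947)/1.7916 = 0.39101
z = sin θ / κ = 0.95411/1.7916 = 0.53254
x = ρ cos φ = 0.39101 × cos(182.46°) = -0.39065
y = ρ sin φ = 0.39101 × sin(182.46°) = -0.01678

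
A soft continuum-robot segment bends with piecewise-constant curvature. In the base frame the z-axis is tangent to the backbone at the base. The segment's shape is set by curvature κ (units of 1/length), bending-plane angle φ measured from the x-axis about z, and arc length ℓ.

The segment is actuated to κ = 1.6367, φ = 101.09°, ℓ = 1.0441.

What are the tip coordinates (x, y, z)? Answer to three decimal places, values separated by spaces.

-0.134 0.682 0.605

θ = κ·ℓ = 1.6367 × 1.0441 = 1.70888 rad
ρ = (1 − cos θ)/κ = (1 − -0.13764)/1.6367 = 0.69508
z = sin θ / κ = 0.99048/1.6367 = 0.60517
x = ρ cos φ = 0.69508 × cos(101.09°) = -0.13370
y = ρ sin φ = 0.69508 × sin(101.09°) = 0.68210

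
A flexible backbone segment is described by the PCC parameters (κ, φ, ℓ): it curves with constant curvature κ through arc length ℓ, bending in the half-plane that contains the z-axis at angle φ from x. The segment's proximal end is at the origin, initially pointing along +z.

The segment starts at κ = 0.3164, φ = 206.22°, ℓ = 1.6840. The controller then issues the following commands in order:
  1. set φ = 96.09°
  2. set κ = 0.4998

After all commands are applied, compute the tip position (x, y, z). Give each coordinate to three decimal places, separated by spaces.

-0.071 0.664 1.492

initial: κ=0.3164, φ=206.22°, ℓ=1.6840
cmd 1: set φ=96.09° → (κ,φ,ℓ)=(0.3164,96.09°,1.6840) → tip=(-0.0465,0.4356,1.6054)
cmd 2: set κ=0.4998 → (κ,φ,ℓ)=(0.4998,96.09°,1.6840) → tip=(-0.0708,0.6641,1.4921)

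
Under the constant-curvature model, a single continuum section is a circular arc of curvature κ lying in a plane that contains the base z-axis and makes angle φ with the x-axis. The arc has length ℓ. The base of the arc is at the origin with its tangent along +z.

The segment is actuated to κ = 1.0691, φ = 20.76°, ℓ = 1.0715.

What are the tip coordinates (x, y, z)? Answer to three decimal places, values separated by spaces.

θ = κ·ℓ = 1.0691 × 1.0715 = 1.14554 rad
ρ = (1 − cos θ)/κ = (1 − 0.41255)/1.0691 = 0.54948
z = sin θ / κ = 0.91093/1.0691 = 0.85206
x = ρ cos φ = 0.54948 × cos(20.76°) = 0.51380
y = ρ sin φ = 0.54948 × sin(20.76°) = 0.19476

0.514 0.195 0.852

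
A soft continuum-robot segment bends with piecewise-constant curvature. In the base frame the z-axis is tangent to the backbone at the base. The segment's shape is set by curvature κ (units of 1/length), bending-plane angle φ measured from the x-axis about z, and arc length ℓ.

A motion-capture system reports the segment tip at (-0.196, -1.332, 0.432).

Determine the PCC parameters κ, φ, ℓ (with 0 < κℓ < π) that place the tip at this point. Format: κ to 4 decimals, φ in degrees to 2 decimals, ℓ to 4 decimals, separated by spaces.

ρ = √(x²+y²) = √(-0.196² + -1.332²) = 1.34634
φ = atan2(y, x) mod 360° = atan2(-1.332, -0.196) = 261.6292°
|p|² = ρ² + z² = 1.34634² + 0.432² = 1.99926
κ = 2ρ / |p|² = 2×1.34634 / 1.99926 = 1.34684
θ = 2·atan2(ρ, z) = 2·atan2(1.34634, 0.432) = 2.52061 rad
ℓ = θ/κ = 2.52061/1.34684 = 1.87150

1.3468 261.63 1.8715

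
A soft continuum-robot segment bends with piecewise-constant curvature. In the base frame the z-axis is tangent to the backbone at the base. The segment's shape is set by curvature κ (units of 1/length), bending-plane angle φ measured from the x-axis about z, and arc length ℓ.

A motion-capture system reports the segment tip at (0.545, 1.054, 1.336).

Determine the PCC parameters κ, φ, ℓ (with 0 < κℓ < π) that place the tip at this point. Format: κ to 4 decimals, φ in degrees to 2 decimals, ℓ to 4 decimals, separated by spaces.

0.7433 62.66 1.9542

ρ = √(x²+y²) = √(0.545² + 1.054²) = 1.18657
φ = atan2(y, x) mod 360° = atan2(1.054, 0.545) = 62.6575°
|p|² = ρ² + z² = 1.18657² + 1.336² = 3.19284
κ = 2ρ / |p|² = 2×1.18657 / 3.19284 = 0.74327
θ = 2·atan2(ρ, z) = 2·atan2(1.18657, 1.336) = 1.45246 rad
ℓ = θ/κ = 1.45246/0.74327 = 1.95415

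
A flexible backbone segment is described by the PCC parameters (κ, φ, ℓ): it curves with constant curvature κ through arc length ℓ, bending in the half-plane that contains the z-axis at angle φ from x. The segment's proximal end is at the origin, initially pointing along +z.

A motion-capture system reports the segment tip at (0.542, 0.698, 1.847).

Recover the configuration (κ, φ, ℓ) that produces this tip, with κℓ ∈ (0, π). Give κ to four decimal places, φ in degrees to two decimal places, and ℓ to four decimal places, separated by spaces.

ρ = √(x²+y²) = √(0.542² + 0.698²) = 0.88372
φ = atan2(y, x) mod 360° = atan2(0.698, 0.542) = 52.1705°
|p|² = ρ² + z² = 0.88372² + 1.847² = 4.19238
κ = 2ρ / |p|² = 2×0.88372 / 4.19238 = 0.42159
θ = 2·atan2(ρ, z) = 2·atan2(0.88372, 1.847) = 0.89254 rad
ℓ = θ/κ = 0.89254/0.42159 = 2.11711

0.4216 52.17 2.1171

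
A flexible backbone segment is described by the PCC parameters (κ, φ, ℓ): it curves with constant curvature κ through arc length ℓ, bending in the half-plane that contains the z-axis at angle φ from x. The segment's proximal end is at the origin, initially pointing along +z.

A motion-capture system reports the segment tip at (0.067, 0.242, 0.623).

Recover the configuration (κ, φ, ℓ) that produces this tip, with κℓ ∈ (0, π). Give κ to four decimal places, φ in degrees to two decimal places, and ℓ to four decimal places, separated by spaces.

ρ = √(x²+y²) = √(0.067² + 0.242²) = 0.25110
φ = atan2(y, x) mod 360° = atan2(0.242, 0.067) = 74.5247°
|p|² = ρ² + z² = 0.25110² + 0.623² = 0.45118
κ = 2ρ / |p|² = 2×0.25110 / 0.45118 = 1.11309
θ = 2·atan2(ρ, z) = 2·atan2(0.25110, 0.623) = 0.76628 rad
ℓ = θ/κ = 0.76628/1.11309 = 0.68842

1.1131 74.52 0.6884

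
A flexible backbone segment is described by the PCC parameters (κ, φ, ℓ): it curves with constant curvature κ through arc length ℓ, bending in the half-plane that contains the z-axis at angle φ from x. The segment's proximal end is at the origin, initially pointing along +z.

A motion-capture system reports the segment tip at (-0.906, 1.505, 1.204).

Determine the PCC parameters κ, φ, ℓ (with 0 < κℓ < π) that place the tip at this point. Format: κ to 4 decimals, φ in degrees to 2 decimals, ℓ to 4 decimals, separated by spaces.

ρ = √(x²+y²) = √(-0.906² + 1.505²) = 1.75666
φ = atan2(y, x) mod 360° = atan2(1.505, -0.906) = 121.0477°
|p|² = ρ² + z² = 1.75666² + 1.204² = 4.53548
κ = 2ρ / |p|² = 2×1.75666 / 4.53548 = 0.77463
θ = 2·atan2(ρ, z) = 2·atan2(1.75666, 1.204) = 1.93989 rad
ℓ = θ/κ = 1.93989/0.77463 = 2.50427

0.7746 121.05 2.5043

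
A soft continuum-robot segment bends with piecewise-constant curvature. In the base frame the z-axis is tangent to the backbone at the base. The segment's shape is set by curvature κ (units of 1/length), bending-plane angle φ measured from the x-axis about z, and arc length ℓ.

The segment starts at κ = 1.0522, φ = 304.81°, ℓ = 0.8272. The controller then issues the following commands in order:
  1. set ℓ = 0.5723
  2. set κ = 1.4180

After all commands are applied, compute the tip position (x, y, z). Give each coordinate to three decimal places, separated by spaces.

initial: κ=1.0522, φ=304.81°, ℓ=0.8272
cmd 1: set ℓ=0.5723 → (κ,φ,ℓ)=(1.0522,304.81°,0.5723) → tip=(0.0954,-0.1373,0.5383)
cmd 2: set κ=1.4180 → (κ,φ,ℓ)=(1.4180,304.81°,0.5723) → tip=(0.1254,-0.1804,0.5115)

0.125 -0.180 0.512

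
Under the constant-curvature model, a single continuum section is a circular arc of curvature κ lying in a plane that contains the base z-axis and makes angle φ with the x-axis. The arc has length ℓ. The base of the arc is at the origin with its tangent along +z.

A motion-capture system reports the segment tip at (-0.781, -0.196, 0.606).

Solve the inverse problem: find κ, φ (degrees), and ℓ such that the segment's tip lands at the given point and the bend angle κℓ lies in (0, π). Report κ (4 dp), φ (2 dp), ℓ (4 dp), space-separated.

ρ = √(x²+y²) = √(-0.781² + -0.196²) = 0.80522
φ = atan2(y, x) mod 360° = atan2(-0.196, -0.781) = 194.0880°
|p|² = ρ² + z² = 0.80522² + 0.606² = 1.01561
κ = 2ρ / |p|² = 2×0.80522 / 1.01561 = 1.58568
θ = 2·atan2(ρ, z) = 2·atan2(0.80522, 0.606) = 1.85128 rad
ℓ = θ/κ = 1.85128/1.58568 = 1.16750

1.5857 194.09 1.1675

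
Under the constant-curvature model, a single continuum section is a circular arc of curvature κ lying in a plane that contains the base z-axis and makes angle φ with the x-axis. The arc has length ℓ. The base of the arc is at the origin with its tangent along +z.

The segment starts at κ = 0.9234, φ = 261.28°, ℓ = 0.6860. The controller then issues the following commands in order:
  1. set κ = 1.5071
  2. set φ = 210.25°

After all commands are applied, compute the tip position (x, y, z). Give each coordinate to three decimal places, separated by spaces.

initial: κ=0.9234, φ=261.28°, ℓ=0.6860
cmd 1: set κ=1.5071 → (κ,φ,ℓ)=(1.5071,261.28°,0.6860) → tip=(-0.0491,-0.3204,0.5702)
cmd 2: set φ=210.25° → (κ,φ,ℓ)=(1.5071,210.25°,0.6860) → tip=(-0.2800,-0.1633,0.5702)

-0.280 -0.163 0.570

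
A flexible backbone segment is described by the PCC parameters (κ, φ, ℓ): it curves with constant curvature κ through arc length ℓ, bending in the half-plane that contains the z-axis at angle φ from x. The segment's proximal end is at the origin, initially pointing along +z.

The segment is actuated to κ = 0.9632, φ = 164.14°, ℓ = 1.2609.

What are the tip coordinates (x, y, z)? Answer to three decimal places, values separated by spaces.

-0.650 0.185 0.973

θ = κ·ℓ = 0.9632 × 1.2609 = 1.21450 rad
ρ = (1 − cos θ)/κ = (1 − 0.34881)/0.9632 = 0.67607
z = sin θ / κ = 0.93719/0.9632 = 0.97300
x = ρ cos φ = 0.67607 × cos(164.14°) = -0.65034
y = ρ sin φ = 0.67607 × sin(164.14°) = 0.18476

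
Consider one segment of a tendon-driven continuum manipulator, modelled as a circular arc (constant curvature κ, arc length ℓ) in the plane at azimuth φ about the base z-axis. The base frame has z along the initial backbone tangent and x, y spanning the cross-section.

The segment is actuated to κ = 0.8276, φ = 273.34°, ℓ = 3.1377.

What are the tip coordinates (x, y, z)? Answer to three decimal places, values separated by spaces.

0.131 -2.238 0.626

θ = κ·ℓ = 0.8276 × 3.1377 = 2.59676 rad
ρ = (1 − cos θ)/κ = (1 − -0.85521)/0.8276 = 2.24168
z = sin θ / κ = 0.51827/0.8276 = 0.62624
x = ρ cos φ = 2.24168 × cos(273.34°) = 0.13060
y = ρ sin φ = 2.24168 × sin(273.34°) = -2.23787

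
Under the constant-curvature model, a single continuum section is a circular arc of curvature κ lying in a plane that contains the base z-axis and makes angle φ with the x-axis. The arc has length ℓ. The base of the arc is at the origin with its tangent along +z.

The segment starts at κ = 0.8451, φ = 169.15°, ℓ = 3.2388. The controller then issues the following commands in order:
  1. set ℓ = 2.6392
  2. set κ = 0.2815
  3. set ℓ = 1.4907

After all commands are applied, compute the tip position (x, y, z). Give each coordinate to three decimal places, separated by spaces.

-0.303 0.058 1.447

initial: κ=0.8451, φ=169.15°, ℓ=3.2388
cmd 1: set ℓ=2.6392 → (κ,φ,ℓ)=(0.8451,169.15°,2.6392) → tip=(-1.8743,0.3592,0.9351)
cmd 2: set κ=0.2815 → (κ,φ,ℓ)=(0.2815,169.15°,2.6392) → tip=(-0.9194,0.1762,2.4030)
cmd 3: set ℓ=1.4907 → (κ,φ,ℓ)=(0.2815,169.15°,1.4907) → tip=(-0.3027,0.0580,1.4473)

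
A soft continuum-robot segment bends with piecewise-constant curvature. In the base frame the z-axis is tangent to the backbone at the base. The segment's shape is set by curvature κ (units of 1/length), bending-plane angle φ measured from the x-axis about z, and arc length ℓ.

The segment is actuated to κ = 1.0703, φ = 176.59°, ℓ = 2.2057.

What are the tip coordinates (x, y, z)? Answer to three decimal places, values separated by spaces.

θ = κ·ℓ = 1.0703 × 2.2057 = 2.36076 rad
ρ = (1 − cos θ)/κ = (1 − -0.71033)/1.0703 = 1.59799
z = sin θ / κ = 0.70387/1.0703 = 0.65764
x = ρ cos φ = 1.59799 × cos(176.59°) = -1.59516
y = ρ sin φ = 1.59799 × sin(176.59°) = 0.09505

-1.595 0.095 0.658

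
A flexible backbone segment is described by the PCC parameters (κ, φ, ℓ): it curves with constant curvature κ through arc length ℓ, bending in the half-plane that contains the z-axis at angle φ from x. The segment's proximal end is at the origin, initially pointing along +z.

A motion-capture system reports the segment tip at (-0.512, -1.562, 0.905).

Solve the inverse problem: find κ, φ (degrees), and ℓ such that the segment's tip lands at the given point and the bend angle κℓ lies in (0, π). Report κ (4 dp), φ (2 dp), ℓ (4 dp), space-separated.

0.9337 251.85 2.2867

ρ = √(x²+y²) = √(-0.512² + -1.562²) = 1.64377
φ = atan2(y, x) mod 360° = atan2(-1.562, -0.512) = 251.8516°
|p|² = ρ² + z² = 1.64377² + 0.905² = 3.52101
κ = 2ρ / |p|² = 2×1.64377 / 3.52101 = 0.93369
θ = 2·atan2(ρ, z) = 2·atan2(1.64377, 0.905) = 2.13504 rad
ℓ = θ/κ = 2.13504/0.93369 = 2.28666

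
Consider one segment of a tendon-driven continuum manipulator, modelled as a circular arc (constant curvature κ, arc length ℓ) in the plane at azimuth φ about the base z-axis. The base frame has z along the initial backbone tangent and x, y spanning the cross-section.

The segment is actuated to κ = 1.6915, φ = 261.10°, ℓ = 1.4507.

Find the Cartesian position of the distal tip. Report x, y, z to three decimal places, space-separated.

θ = κ·ℓ = 1.6915 × 1.4507 = 2.45386 rad
ρ = (1 − cos θ)/κ = (1 − -0.77269)/1.6915 = 1.04800
z = sin θ / κ = 0.63479/1.6915 = 0.37528
x = ρ cos φ = 1.04800 × cos(261.10°) = -0.16214
y = ρ sin φ = 1.04800 × sin(261.10°) = -1.03538

-0.162 -1.035 0.375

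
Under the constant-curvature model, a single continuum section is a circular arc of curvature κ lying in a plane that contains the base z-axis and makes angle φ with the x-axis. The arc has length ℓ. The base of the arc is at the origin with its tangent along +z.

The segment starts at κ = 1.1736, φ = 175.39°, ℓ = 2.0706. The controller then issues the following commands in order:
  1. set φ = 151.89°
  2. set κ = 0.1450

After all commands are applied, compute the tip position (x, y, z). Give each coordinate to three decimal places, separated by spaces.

-0.272 0.145 2.040

initial: κ=1.1736, φ=175.39°, ℓ=2.0706
cmd 1: set φ=151.89° → (κ,φ,ℓ)=(1.1736,151.89°,2.0706) → tip=(-1.3208,0.7055,0.5564)
cmd 2: set κ=0.1450 → (κ,φ,ℓ)=(0.1450,151.89°,2.0706) → tip=(-0.2721,0.1454,2.0396)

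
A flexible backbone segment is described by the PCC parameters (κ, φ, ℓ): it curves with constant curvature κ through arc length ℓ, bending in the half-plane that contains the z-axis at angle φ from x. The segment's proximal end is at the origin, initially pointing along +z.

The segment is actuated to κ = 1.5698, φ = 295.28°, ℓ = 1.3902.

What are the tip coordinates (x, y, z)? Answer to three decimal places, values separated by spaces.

0.428 -0.907 0.522

θ = κ·ℓ = 1.5698 × 1.3902 = 2.18234 rad
ρ = (1 − cos θ)/κ = (1 − -0.57413)/1.5698 = 1.00276
z = sin θ / κ = 0.81877/1.5698 = 0.52157
x = ρ cos φ = 1.00276 × cos(295.28°) = 0.42822
y = ρ sin φ = 1.00276 × sin(295.28°) = -0.90673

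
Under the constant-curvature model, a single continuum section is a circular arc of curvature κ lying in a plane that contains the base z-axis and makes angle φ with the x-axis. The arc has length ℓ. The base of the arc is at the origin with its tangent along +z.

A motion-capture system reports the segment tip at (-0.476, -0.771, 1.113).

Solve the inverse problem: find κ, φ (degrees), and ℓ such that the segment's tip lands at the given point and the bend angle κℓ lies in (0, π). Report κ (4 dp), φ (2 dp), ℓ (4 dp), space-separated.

0.8798 238.31 1.5533

ρ = √(x²+y²) = √(-0.476² + -0.771²) = 0.90610
φ = atan2(y, x) mod 360° = atan2(-0.771, -0.476) = 238.3096°
|p|² = ρ² + z² = 0.90610² + 1.113² = 2.05979
κ = 2ρ / |p|² = 2×0.90610 / 2.05979 = 0.87980
θ = 2·atan2(ρ, z) = 2·atan2(0.90610, 1.113) = 1.36657 rad
ℓ = θ/κ = 1.36657/0.87980 = 1.55327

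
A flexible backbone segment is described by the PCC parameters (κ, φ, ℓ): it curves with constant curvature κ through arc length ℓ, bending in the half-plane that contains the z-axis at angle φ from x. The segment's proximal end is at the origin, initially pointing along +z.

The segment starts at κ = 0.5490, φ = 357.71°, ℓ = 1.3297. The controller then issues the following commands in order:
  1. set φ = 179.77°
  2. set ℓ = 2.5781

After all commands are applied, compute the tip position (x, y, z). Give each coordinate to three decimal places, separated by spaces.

-1.540 0.006 1.800

initial: κ=0.5490, φ=357.71°, ℓ=1.3297
cmd 1: set φ=179.77° → (κ,φ,ℓ)=(0.5490,179.77°,1.3297) → tip=(-0.4642,0.0019,1.2147)
cmd 2: set ℓ=2.5781 → (κ,φ,ℓ)=(0.5490,179.77°,2.5781) → tip=(-1.5395,0.0062,1.7995)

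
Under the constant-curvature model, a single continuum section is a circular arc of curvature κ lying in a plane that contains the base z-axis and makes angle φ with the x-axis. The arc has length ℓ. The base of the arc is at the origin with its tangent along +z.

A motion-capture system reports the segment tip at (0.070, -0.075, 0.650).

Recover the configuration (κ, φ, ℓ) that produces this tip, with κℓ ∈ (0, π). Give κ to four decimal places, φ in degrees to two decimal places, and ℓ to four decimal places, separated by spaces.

ρ = √(x²+y²) = √(0.070² + -0.075²) = 0.10259
φ = atan2(y, x) mod 360° = atan2(-0.075, 0.070) = 313.0251°
|p|² = ρ² + z² = 0.10259² + 0.650² = 0.43303
κ = 2ρ / |p|² = 2×0.10259 / 0.43303 = 0.47384
θ = 2·atan2(ρ, z) = 2·atan2(0.10259, 0.650) = 0.31308 rad
ℓ = θ/κ = 0.31308/0.47384 = 0.66074

0.4738 313.03 0.6607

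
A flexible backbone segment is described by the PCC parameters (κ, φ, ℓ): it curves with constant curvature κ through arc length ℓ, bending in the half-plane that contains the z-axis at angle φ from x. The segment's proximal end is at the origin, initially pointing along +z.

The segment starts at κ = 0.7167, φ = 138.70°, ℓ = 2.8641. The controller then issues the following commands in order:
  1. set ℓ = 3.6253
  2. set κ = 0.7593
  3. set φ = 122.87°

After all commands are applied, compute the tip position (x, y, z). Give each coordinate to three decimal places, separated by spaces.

initial: κ=0.7167, φ=138.70°, ℓ=2.8641
cmd 1: set ℓ=3.6253 → (κ,φ,ℓ)=(0.7167,138.70°,3.6253) → tip=(-1.9455,1.7092,0.7214)
cmd 2: set κ=0.7593 → (κ,φ,ℓ)=(0.7593,138.70°,3.6253) → tip=(-1.9049,1.6735,0.4994)
cmd 3: set φ=122.87° → (κ,φ,ℓ)=(0.7593,122.87°,3.6253) → tip=(-1.3762,2.1297,0.4994)

-1.376 2.130 0.499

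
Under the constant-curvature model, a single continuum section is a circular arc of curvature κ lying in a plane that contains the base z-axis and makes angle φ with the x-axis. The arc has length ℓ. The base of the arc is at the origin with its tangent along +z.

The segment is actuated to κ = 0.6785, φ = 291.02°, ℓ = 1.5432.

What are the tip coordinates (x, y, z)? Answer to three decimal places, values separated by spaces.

θ = κ·ℓ = 0.6785 × 1.5432 = 1.04706 rad
ρ = (1 − cos θ)/κ = (1 − 0.50012)/0.6785 = 0.73675
z = sin θ / κ = 0.86596/0.6785 = 1.27628
x = ρ cos φ = 0.73675 × cos(291.02°) = 0.26427
y = ρ sin φ = 0.73675 × sin(291.02°) = -0.68772

0.264 -0.688 1.276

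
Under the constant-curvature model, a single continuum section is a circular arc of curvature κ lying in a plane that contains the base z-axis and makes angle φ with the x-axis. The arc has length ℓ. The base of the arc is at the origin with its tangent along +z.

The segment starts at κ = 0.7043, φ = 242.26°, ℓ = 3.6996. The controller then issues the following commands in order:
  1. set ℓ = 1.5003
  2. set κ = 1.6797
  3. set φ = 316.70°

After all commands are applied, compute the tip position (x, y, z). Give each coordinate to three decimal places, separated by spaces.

initial: κ=0.7043, φ=242.26°, ℓ=3.6996
cmd 1: set ℓ=1.5003 → (κ,φ,ℓ)=(0.7043,242.26°,1.5003) → tip=(-0.3359,-0.6387,1.2363)
cmd 2: set κ=1.6797 → (κ,φ,ℓ)=(1.6797,242.26°,1.5003) → tip=(-0.5024,-0.9553,0.3467)
cmd 3: set φ=316.70° → (κ,φ,ℓ)=(1.6797,316.70°,1.5003) → tip=(0.7855,-0.7402,0.3467)

0.786 -0.740 0.347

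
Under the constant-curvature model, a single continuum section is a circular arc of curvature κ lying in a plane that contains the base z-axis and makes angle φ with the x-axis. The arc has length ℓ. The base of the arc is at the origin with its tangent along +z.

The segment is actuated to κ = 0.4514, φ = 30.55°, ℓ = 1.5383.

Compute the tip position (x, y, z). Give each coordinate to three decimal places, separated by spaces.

0.442 0.261 1.418

θ = κ·ℓ = 0.4514 × 1.5383 = 0.69439 rad
ρ = (1 − cos θ)/κ = (1 − 0.76845)/0.4514 = 0.51297
z = sin θ / κ = 0.63992/0.4514 = 1.41762
x = ρ cos φ = 0.51297 × cos(30.55°) = 0.44176
y = ρ sin φ = 0.51297 × sin(30.55°) = 0.26074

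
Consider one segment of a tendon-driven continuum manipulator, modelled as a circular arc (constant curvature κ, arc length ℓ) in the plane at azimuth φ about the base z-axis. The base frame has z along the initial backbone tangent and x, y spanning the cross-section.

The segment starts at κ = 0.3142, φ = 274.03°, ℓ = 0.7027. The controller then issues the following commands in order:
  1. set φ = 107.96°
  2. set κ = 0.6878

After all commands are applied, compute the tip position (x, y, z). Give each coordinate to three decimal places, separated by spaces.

-0.051 0.158 0.676

initial: κ=0.3142, φ=274.03°, ℓ=0.7027
cmd 1: set φ=107.96° → (κ,φ,ℓ)=(0.3142,107.96°,0.7027) → tip=(-0.0238,0.0735,0.6970)
cmd 2: set κ=0.6878 → (κ,φ,ℓ)=(0.6878,107.96°,0.7027) → tip=(-0.0514,0.1584,0.6757)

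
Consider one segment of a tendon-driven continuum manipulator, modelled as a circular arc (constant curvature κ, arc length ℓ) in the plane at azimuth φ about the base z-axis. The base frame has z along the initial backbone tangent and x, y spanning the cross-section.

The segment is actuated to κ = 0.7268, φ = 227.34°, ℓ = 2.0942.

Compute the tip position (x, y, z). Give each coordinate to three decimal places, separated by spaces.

-0.887 -0.963 1.374

θ = κ·ℓ = 0.7268 × 2.0942 = 1.52206 rad
ρ = (1 − cos θ)/κ = (1 − 0.04871)/0.7268 = 1.30887
z = sin θ / κ = 0.99881/0.7268 = 1.37426
x = ρ cos φ = 1.30887 × cos(227.34°) = -0.88695
y = ρ sin φ = 1.30887 × sin(227.34°) = -0.96253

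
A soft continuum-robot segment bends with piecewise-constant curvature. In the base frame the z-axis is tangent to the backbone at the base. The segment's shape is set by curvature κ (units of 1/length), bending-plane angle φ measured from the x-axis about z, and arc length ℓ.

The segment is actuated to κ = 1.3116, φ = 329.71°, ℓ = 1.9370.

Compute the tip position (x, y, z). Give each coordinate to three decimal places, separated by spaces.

1.201 -0.702 0.431

θ = κ·ℓ = 1.3116 × 1.9370 = 2.54057 rad
ρ = (1 − cos θ)/κ = (1 − -0.82476)/1.3116 = 1.39125
z = sin θ / κ = 0.56549/1.3116 = 0.43114
x = ρ cos φ = 1.39125 × cos(329.71°) = 1.20132
y = ρ sin φ = 1.39125 × sin(329.71°) = -0.70171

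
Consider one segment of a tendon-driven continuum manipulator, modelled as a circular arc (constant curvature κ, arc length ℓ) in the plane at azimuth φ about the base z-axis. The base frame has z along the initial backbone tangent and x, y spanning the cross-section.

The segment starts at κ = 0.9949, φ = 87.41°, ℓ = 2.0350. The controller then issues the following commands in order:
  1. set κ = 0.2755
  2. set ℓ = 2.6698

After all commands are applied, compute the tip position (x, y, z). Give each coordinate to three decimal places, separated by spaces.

initial: κ=0.9949, φ=87.41°, ℓ=2.0350
cmd 1: set κ=0.2755 → (κ,φ,ℓ)=(0.2755,87.41°,2.0350) → tip=(0.0251,0.5551,1.9301)
cmd 2: set ℓ=2.6698 → (κ,φ,ℓ)=(0.2755,87.41°,2.6698) → tip=(0.0424,0.9374,2.4355)

0.042 0.937 2.435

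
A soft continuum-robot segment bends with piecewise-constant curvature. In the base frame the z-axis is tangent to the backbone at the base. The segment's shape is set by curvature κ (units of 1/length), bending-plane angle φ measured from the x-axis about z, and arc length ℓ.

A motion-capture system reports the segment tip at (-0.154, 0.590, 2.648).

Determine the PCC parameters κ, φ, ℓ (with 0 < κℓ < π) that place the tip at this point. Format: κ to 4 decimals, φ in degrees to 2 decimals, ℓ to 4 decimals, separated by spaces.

ρ = √(x²+y²) = √(-0.154² + 0.590²) = 0.60977
φ = atan2(y, x) mod 360° = atan2(0.590, -0.154) = 104.6288°
|p|² = ρ² + z² = 0.60977² + 2.648² = 7.38372
κ = 2ρ / |p|² = 2×0.60977 / 7.38372 = 0.16517
θ = 2·atan2(ρ, z) = 2·atan2(0.60977, 2.648) = 0.45266 rad
ℓ = θ/κ = 0.45266/0.16517 = 2.74064

0.1652 104.63 2.7406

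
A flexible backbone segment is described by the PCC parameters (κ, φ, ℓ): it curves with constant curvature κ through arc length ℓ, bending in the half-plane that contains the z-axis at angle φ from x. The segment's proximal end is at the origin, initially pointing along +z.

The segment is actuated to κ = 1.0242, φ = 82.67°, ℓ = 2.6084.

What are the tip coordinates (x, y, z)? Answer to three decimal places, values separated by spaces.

θ = κ·ℓ = 1.0242 × 2.6084 = 2.67152 rad
ρ = (1 − cos θ)/κ = (1 − -0.89154)/1.0242 = 1.84684
z = sin θ / κ = 0.45295/1.0242 = 0.44225
x = ρ cos φ = 1.84684 × cos(82.67°) = 0.23563
y = ρ sin φ = 1.84684 × sin(82.67°) = 1.83175

0.236 1.832 0.442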